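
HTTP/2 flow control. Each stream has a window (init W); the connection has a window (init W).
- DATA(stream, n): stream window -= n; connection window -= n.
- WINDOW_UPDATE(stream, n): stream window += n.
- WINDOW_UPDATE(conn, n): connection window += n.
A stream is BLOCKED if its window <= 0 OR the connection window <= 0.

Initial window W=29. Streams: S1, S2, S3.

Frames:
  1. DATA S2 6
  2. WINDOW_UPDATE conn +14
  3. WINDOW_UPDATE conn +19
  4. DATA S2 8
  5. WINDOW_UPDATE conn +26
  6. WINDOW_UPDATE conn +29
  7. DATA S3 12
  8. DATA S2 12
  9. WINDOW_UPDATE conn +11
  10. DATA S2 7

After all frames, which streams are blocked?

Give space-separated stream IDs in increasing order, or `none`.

Op 1: conn=23 S1=29 S2=23 S3=29 blocked=[]
Op 2: conn=37 S1=29 S2=23 S3=29 blocked=[]
Op 3: conn=56 S1=29 S2=23 S3=29 blocked=[]
Op 4: conn=48 S1=29 S2=15 S3=29 blocked=[]
Op 5: conn=74 S1=29 S2=15 S3=29 blocked=[]
Op 6: conn=103 S1=29 S2=15 S3=29 blocked=[]
Op 7: conn=91 S1=29 S2=15 S3=17 blocked=[]
Op 8: conn=79 S1=29 S2=3 S3=17 blocked=[]
Op 9: conn=90 S1=29 S2=3 S3=17 blocked=[]
Op 10: conn=83 S1=29 S2=-4 S3=17 blocked=[2]

Answer: S2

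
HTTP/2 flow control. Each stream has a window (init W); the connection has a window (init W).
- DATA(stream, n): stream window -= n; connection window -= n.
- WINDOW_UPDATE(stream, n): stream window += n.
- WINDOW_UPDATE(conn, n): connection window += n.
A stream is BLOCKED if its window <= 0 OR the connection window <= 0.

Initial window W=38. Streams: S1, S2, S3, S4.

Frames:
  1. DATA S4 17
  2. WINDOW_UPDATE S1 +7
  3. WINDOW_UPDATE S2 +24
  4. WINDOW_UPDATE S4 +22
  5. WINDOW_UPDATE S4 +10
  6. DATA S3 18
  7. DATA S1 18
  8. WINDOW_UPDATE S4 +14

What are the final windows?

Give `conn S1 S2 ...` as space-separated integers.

Answer: -15 27 62 20 67

Derivation:
Op 1: conn=21 S1=38 S2=38 S3=38 S4=21 blocked=[]
Op 2: conn=21 S1=45 S2=38 S3=38 S4=21 blocked=[]
Op 3: conn=21 S1=45 S2=62 S3=38 S4=21 blocked=[]
Op 4: conn=21 S1=45 S2=62 S3=38 S4=43 blocked=[]
Op 5: conn=21 S1=45 S2=62 S3=38 S4=53 blocked=[]
Op 6: conn=3 S1=45 S2=62 S3=20 S4=53 blocked=[]
Op 7: conn=-15 S1=27 S2=62 S3=20 S4=53 blocked=[1, 2, 3, 4]
Op 8: conn=-15 S1=27 S2=62 S3=20 S4=67 blocked=[1, 2, 3, 4]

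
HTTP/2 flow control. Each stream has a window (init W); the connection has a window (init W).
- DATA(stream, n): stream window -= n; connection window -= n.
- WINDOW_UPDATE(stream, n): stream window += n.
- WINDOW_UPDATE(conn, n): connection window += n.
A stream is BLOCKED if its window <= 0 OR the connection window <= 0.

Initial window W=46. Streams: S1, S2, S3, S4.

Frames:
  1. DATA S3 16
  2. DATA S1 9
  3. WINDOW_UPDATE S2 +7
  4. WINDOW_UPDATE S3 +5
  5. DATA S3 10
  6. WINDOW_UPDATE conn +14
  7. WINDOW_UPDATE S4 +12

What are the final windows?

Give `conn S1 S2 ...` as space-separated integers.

Op 1: conn=30 S1=46 S2=46 S3=30 S4=46 blocked=[]
Op 2: conn=21 S1=37 S2=46 S3=30 S4=46 blocked=[]
Op 3: conn=21 S1=37 S2=53 S3=30 S4=46 blocked=[]
Op 4: conn=21 S1=37 S2=53 S3=35 S4=46 blocked=[]
Op 5: conn=11 S1=37 S2=53 S3=25 S4=46 blocked=[]
Op 6: conn=25 S1=37 S2=53 S3=25 S4=46 blocked=[]
Op 7: conn=25 S1=37 S2=53 S3=25 S4=58 blocked=[]

Answer: 25 37 53 25 58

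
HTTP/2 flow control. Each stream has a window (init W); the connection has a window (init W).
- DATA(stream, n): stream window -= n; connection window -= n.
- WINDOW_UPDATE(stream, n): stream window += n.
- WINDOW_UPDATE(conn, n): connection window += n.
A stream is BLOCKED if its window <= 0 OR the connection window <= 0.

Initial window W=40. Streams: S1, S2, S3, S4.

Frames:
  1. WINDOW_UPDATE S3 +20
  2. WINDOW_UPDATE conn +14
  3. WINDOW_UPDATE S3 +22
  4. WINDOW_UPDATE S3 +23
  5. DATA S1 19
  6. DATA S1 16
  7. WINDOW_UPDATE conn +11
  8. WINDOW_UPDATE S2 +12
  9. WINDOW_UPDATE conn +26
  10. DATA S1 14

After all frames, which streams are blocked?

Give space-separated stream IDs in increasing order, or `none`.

Answer: S1

Derivation:
Op 1: conn=40 S1=40 S2=40 S3=60 S4=40 blocked=[]
Op 2: conn=54 S1=40 S2=40 S3=60 S4=40 blocked=[]
Op 3: conn=54 S1=40 S2=40 S3=82 S4=40 blocked=[]
Op 4: conn=54 S1=40 S2=40 S3=105 S4=40 blocked=[]
Op 5: conn=35 S1=21 S2=40 S3=105 S4=40 blocked=[]
Op 6: conn=19 S1=5 S2=40 S3=105 S4=40 blocked=[]
Op 7: conn=30 S1=5 S2=40 S3=105 S4=40 blocked=[]
Op 8: conn=30 S1=5 S2=52 S3=105 S4=40 blocked=[]
Op 9: conn=56 S1=5 S2=52 S3=105 S4=40 blocked=[]
Op 10: conn=42 S1=-9 S2=52 S3=105 S4=40 blocked=[1]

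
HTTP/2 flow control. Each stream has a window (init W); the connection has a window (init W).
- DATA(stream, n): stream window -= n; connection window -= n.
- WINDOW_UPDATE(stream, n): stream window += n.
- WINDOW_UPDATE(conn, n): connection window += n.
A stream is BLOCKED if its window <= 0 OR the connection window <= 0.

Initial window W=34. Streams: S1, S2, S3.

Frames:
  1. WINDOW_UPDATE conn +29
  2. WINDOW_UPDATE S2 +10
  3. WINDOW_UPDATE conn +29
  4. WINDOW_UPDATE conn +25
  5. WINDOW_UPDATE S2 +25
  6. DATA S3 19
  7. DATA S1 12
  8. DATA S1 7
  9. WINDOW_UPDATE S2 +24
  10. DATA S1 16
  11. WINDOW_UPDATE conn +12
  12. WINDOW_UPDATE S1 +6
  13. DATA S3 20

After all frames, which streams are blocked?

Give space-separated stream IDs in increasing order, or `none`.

Op 1: conn=63 S1=34 S2=34 S3=34 blocked=[]
Op 2: conn=63 S1=34 S2=44 S3=34 blocked=[]
Op 3: conn=92 S1=34 S2=44 S3=34 blocked=[]
Op 4: conn=117 S1=34 S2=44 S3=34 blocked=[]
Op 5: conn=117 S1=34 S2=69 S3=34 blocked=[]
Op 6: conn=98 S1=34 S2=69 S3=15 blocked=[]
Op 7: conn=86 S1=22 S2=69 S3=15 blocked=[]
Op 8: conn=79 S1=15 S2=69 S3=15 blocked=[]
Op 9: conn=79 S1=15 S2=93 S3=15 blocked=[]
Op 10: conn=63 S1=-1 S2=93 S3=15 blocked=[1]
Op 11: conn=75 S1=-1 S2=93 S3=15 blocked=[1]
Op 12: conn=75 S1=5 S2=93 S3=15 blocked=[]
Op 13: conn=55 S1=5 S2=93 S3=-5 blocked=[3]

Answer: S3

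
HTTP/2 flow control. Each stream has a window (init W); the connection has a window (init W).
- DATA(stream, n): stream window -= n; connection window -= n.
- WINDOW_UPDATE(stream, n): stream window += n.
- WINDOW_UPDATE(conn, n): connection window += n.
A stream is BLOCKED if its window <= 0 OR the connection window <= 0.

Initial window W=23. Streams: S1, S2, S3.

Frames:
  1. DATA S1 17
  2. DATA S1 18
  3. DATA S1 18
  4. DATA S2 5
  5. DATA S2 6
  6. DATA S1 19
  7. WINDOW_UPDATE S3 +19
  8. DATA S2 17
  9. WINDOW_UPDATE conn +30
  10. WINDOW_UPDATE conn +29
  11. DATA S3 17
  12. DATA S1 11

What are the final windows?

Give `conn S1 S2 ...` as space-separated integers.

Answer: -46 -60 -5 25

Derivation:
Op 1: conn=6 S1=6 S2=23 S3=23 blocked=[]
Op 2: conn=-12 S1=-12 S2=23 S3=23 blocked=[1, 2, 3]
Op 3: conn=-30 S1=-30 S2=23 S3=23 blocked=[1, 2, 3]
Op 4: conn=-35 S1=-30 S2=18 S3=23 blocked=[1, 2, 3]
Op 5: conn=-41 S1=-30 S2=12 S3=23 blocked=[1, 2, 3]
Op 6: conn=-60 S1=-49 S2=12 S3=23 blocked=[1, 2, 3]
Op 7: conn=-60 S1=-49 S2=12 S3=42 blocked=[1, 2, 3]
Op 8: conn=-77 S1=-49 S2=-5 S3=42 blocked=[1, 2, 3]
Op 9: conn=-47 S1=-49 S2=-5 S3=42 blocked=[1, 2, 3]
Op 10: conn=-18 S1=-49 S2=-5 S3=42 blocked=[1, 2, 3]
Op 11: conn=-35 S1=-49 S2=-5 S3=25 blocked=[1, 2, 3]
Op 12: conn=-46 S1=-60 S2=-5 S3=25 blocked=[1, 2, 3]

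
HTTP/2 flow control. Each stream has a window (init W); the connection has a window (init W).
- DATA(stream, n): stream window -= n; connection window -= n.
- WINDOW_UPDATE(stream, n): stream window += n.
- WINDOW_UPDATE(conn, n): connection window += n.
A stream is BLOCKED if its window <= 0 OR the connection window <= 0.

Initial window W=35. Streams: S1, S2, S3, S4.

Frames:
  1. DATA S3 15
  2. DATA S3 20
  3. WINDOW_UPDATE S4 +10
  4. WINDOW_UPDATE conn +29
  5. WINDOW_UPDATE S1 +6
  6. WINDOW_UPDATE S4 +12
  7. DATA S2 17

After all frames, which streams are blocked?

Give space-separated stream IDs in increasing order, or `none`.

Op 1: conn=20 S1=35 S2=35 S3=20 S4=35 blocked=[]
Op 2: conn=0 S1=35 S2=35 S3=0 S4=35 blocked=[1, 2, 3, 4]
Op 3: conn=0 S1=35 S2=35 S3=0 S4=45 blocked=[1, 2, 3, 4]
Op 4: conn=29 S1=35 S2=35 S3=0 S4=45 blocked=[3]
Op 5: conn=29 S1=41 S2=35 S3=0 S4=45 blocked=[3]
Op 6: conn=29 S1=41 S2=35 S3=0 S4=57 blocked=[3]
Op 7: conn=12 S1=41 S2=18 S3=0 S4=57 blocked=[3]

Answer: S3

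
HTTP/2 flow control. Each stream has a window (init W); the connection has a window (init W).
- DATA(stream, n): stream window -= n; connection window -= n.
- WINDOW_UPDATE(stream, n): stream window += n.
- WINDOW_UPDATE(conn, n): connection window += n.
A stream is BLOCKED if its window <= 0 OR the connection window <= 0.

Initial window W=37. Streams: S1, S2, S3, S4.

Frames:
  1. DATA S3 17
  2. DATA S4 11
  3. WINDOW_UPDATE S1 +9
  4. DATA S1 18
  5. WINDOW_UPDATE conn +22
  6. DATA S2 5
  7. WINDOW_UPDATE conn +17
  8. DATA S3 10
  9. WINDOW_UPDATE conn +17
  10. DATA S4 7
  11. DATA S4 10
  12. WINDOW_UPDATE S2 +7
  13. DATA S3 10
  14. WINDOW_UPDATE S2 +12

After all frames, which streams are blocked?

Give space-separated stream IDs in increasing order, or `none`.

Op 1: conn=20 S1=37 S2=37 S3=20 S4=37 blocked=[]
Op 2: conn=9 S1=37 S2=37 S3=20 S4=26 blocked=[]
Op 3: conn=9 S1=46 S2=37 S3=20 S4=26 blocked=[]
Op 4: conn=-9 S1=28 S2=37 S3=20 S4=26 blocked=[1, 2, 3, 4]
Op 5: conn=13 S1=28 S2=37 S3=20 S4=26 blocked=[]
Op 6: conn=8 S1=28 S2=32 S3=20 S4=26 blocked=[]
Op 7: conn=25 S1=28 S2=32 S3=20 S4=26 blocked=[]
Op 8: conn=15 S1=28 S2=32 S3=10 S4=26 blocked=[]
Op 9: conn=32 S1=28 S2=32 S3=10 S4=26 blocked=[]
Op 10: conn=25 S1=28 S2=32 S3=10 S4=19 blocked=[]
Op 11: conn=15 S1=28 S2=32 S3=10 S4=9 blocked=[]
Op 12: conn=15 S1=28 S2=39 S3=10 S4=9 blocked=[]
Op 13: conn=5 S1=28 S2=39 S3=0 S4=9 blocked=[3]
Op 14: conn=5 S1=28 S2=51 S3=0 S4=9 blocked=[3]

Answer: S3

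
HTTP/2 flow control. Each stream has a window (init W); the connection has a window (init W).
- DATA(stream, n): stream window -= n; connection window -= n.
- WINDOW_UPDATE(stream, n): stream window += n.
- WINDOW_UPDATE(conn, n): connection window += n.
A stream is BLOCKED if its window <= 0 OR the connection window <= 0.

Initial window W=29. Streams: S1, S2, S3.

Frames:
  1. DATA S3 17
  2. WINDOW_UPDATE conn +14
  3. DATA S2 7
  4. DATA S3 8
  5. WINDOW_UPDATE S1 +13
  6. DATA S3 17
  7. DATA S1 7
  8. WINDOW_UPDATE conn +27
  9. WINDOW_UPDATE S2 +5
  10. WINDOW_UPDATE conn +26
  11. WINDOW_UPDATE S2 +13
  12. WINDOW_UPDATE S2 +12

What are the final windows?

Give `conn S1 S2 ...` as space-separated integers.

Op 1: conn=12 S1=29 S2=29 S3=12 blocked=[]
Op 2: conn=26 S1=29 S2=29 S3=12 blocked=[]
Op 3: conn=19 S1=29 S2=22 S3=12 blocked=[]
Op 4: conn=11 S1=29 S2=22 S3=4 blocked=[]
Op 5: conn=11 S1=42 S2=22 S3=4 blocked=[]
Op 6: conn=-6 S1=42 S2=22 S3=-13 blocked=[1, 2, 3]
Op 7: conn=-13 S1=35 S2=22 S3=-13 blocked=[1, 2, 3]
Op 8: conn=14 S1=35 S2=22 S3=-13 blocked=[3]
Op 9: conn=14 S1=35 S2=27 S3=-13 blocked=[3]
Op 10: conn=40 S1=35 S2=27 S3=-13 blocked=[3]
Op 11: conn=40 S1=35 S2=40 S3=-13 blocked=[3]
Op 12: conn=40 S1=35 S2=52 S3=-13 blocked=[3]

Answer: 40 35 52 -13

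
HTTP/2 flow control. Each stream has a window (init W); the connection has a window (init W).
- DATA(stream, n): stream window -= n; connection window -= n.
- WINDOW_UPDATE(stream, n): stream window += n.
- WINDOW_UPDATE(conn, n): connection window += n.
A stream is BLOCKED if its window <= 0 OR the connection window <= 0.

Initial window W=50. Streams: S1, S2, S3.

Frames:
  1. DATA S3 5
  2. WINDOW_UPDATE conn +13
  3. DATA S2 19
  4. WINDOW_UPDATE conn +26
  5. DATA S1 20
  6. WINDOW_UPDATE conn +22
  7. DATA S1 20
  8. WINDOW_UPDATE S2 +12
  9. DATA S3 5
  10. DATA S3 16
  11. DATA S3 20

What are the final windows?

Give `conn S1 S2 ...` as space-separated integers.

Op 1: conn=45 S1=50 S2=50 S3=45 blocked=[]
Op 2: conn=58 S1=50 S2=50 S3=45 blocked=[]
Op 3: conn=39 S1=50 S2=31 S3=45 blocked=[]
Op 4: conn=65 S1=50 S2=31 S3=45 blocked=[]
Op 5: conn=45 S1=30 S2=31 S3=45 blocked=[]
Op 6: conn=67 S1=30 S2=31 S3=45 blocked=[]
Op 7: conn=47 S1=10 S2=31 S3=45 blocked=[]
Op 8: conn=47 S1=10 S2=43 S3=45 blocked=[]
Op 9: conn=42 S1=10 S2=43 S3=40 blocked=[]
Op 10: conn=26 S1=10 S2=43 S3=24 blocked=[]
Op 11: conn=6 S1=10 S2=43 S3=4 blocked=[]

Answer: 6 10 43 4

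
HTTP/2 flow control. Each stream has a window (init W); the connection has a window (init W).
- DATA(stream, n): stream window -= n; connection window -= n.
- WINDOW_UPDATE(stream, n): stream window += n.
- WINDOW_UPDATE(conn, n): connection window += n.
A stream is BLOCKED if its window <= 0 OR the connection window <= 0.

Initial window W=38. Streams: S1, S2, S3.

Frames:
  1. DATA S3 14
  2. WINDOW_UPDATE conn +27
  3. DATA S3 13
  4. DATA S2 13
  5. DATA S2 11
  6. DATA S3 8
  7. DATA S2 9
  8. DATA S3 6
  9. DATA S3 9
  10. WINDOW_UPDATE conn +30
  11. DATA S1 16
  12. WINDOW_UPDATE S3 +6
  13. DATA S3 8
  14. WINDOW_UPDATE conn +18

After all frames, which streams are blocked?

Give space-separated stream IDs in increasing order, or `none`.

Answer: S3

Derivation:
Op 1: conn=24 S1=38 S2=38 S3=24 blocked=[]
Op 2: conn=51 S1=38 S2=38 S3=24 blocked=[]
Op 3: conn=38 S1=38 S2=38 S3=11 blocked=[]
Op 4: conn=25 S1=38 S2=25 S3=11 blocked=[]
Op 5: conn=14 S1=38 S2=14 S3=11 blocked=[]
Op 6: conn=6 S1=38 S2=14 S3=3 blocked=[]
Op 7: conn=-3 S1=38 S2=5 S3=3 blocked=[1, 2, 3]
Op 8: conn=-9 S1=38 S2=5 S3=-3 blocked=[1, 2, 3]
Op 9: conn=-18 S1=38 S2=5 S3=-12 blocked=[1, 2, 3]
Op 10: conn=12 S1=38 S2=5 S3=-12 blocked=[3]
Op 11: conn=-4 S1=22 S2=5 S3=-12 blocked=[1, 2, 3]
Op 12: conn=-4 S1=22 S2=5 S3=-6 blocked=[1, 2, 3]
Op 13: conn=-12 S1=22 S2=5 S3=-14 blocked=[1, 2, 3]
Op 14: conn=6 S1=22 S2=5 S3=-14 blocked=[3]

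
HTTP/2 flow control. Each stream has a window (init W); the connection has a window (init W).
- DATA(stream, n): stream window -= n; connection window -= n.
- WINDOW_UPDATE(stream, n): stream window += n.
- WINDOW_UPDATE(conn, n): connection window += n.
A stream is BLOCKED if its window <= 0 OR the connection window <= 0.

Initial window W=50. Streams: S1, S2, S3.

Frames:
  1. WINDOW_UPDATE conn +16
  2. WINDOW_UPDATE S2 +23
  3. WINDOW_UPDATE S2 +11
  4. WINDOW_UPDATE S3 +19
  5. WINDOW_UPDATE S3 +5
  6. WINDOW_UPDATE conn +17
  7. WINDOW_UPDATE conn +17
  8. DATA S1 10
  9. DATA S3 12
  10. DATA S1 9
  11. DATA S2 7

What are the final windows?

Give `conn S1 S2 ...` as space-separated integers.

Answer: 62 31 77 62

Derivation:
Op 1: conn=66 S1=50 S2=50 S3=50 blocked=[]
Op 2: conn=66 S1=50 S2=73 S3=50 blocked=[]
Op 3: conn=66 S1=50 S2=84 S3=50 blocked=[]
Op 4: conn=66 S1=50 S2=84 S3=69 blocked=[]
Op 5: conn=66 S1=50 S2=84 S3=74 blocked=[]
Op 6: conn=83 S1=50 S2=84 S3=74 blocked=[]
Op 7: conn=100 S1=50 S2=84 S3=74 blocked=[]
Op 8: conn=90 S1=40 S2=84 S3=74 blocked=[]
Op 9: conn=78 S1=40 S2=84 S3=62 blocked=[]
Op 10: conn=69 S1=31 S2=84 S3=62 blocked=[]
Op 11: conn=62 S1=31 S2=77 S3=62 blocked=[]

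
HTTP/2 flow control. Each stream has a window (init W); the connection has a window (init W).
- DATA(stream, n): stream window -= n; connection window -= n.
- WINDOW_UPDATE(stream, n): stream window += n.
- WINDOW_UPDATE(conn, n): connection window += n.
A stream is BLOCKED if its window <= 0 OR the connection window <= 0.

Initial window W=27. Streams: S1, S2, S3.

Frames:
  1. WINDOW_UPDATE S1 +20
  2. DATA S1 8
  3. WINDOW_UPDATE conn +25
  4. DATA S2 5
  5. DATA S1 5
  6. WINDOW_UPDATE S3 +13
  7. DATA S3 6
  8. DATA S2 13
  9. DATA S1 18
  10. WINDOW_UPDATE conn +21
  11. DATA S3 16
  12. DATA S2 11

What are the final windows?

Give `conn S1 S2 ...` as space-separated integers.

Answer: -9 16 -2 18

Derivation:
Op 1: conn=27 S1=47 S2=27 S3=27 blocked=[]
Op 2: conn=19 S1=39 S2=27 S3=27 blocked=[]
Op 3: conn=44 S1=39 S2=27 S3=27 blocked=[]
Op 4: conn=39 S1=39 S2=22 S3=27 blocked=[]
Op 5: conn=34 S1=34 S2=22 S3=27 blocked=[]
Op 6: conn=34 S1=34 S2=22 S3=40 blocked=[]
Op 7: conn=28 S1=34 S2=22 S3=34 blocked=[]
Op 8: conn=15 S1=34 S2=9 S3=34 blocked=[]
Op 9: conn=-3 S1=16 S2=9 S3=34 blocked=[1, 2, 3]
Op 10: conn=18 S1=16 S2=9 S3=34 blocked=[]
Op 11: conn=2 S1=16 S2=9 S3=18 blocked=[]
Op 12: conn=-9 S1=16 S2=-2 S3=18 blocked=[1, 2, 3]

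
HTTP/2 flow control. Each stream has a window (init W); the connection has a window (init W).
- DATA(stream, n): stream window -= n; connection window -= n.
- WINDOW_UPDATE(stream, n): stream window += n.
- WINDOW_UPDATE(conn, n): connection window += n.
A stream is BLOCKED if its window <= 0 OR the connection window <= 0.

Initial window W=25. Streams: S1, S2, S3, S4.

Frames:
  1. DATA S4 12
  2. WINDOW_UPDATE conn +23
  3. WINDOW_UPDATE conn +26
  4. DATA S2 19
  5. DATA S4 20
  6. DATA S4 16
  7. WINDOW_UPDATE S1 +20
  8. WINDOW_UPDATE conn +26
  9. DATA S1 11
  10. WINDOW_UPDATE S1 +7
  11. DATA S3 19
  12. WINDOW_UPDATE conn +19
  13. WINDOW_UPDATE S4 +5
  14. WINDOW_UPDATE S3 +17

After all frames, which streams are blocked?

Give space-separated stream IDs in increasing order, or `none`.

Answer: S4

Derivation:
Op 1: conn=13 S1=25 S2=25 S3=25 S4=13 blocked=[]
Op 2: conn=36 S1=25 S2=25 S3=25 S4=13 blocked=[]
Op 3: conn=62 S1=25 S2=25 S3=25 S4=13 blocked=[]
Op 4: conn=43 S1=25 S2=6 S3=25 S4=13 blocked=[]
Op 5: conn=23 S1=25 S2=6 S3=25 S4=-7 blocked=[4]
Op 6: conn=7 S1=25 S2=6 S3=25 S4=-23 blocked=[4]
Op 7: conn=7 S1=45 S2=6 S3=25 S4=-23 blocked=[4]
Op 8: conn=33 S1=45 S2=6 S3=25 S4=-23 blocked=[4]
Op 9: conn=22 S1=34 S2=6 S3=25 S4=-23 blocked=[4]
Op 10: conn=22 S1=41 S2=6 S3=25 S4=-23 blocked=[4]
Op 11: conn=3 S1=41 S2=6 S3=6 S4=-23 blocked=[4]
Op 12: conn=22 S1=41 S2=6 S3=6 S4=-23 blocked=[4]
Op 13: conn=22 S1=41 S2=6 S3=6 S4=-18 blocked=[4]
Op 14: conn=22 S1=41 S2=6 S3=23 S4=-18 blocked=[4]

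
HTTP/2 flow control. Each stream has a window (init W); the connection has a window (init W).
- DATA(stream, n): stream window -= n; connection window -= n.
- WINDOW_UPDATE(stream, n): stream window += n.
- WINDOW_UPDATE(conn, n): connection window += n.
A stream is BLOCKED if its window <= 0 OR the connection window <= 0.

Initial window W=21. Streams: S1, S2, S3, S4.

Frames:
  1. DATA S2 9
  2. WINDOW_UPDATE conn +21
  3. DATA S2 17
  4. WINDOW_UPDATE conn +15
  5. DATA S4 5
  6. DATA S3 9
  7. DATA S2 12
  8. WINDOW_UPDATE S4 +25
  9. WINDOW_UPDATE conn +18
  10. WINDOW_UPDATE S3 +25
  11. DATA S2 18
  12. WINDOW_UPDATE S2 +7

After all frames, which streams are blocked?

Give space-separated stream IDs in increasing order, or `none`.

Op 1: conn=12 S1=21 S2=12 S3=21 S4=21 blocked=[]
Op 2: conn=33 S1=21 S2=12 S3=21 S4=21 blocked=[]
Op 3: conn=16 S1=21 S2=-5 S3=21 S4=21 blocked=[2]
Op 4: conn=31 S1=21 S2=-5 S3=21 S4=21 blocked=[2]
Op 5: conn=26 S1=21 S2=-5 S3=21 S4=16 blocked=[2]
Op 6: conn=17 S1=21 S2=-5 S3=12 S4=16 blocked=[2]
Op 7: conn=5 S1=21 S2=-17 S3=12 S4=16 blocked=[2]
Op 8: conn=5 S1=21 S2=-17 S3=12 S4=41 blocked=[2]
Op 9: conn=23 S1=21 S2=-17 S3=12 S4=41 blocked=[2]
Op 10: conn=23 S1=21 S2=-17 S3=37 S4=41 blocked=[2]
Op 11: conn=5 S1=21 S2=-35 S3=37 S4=41 blocked=[2]
Op 12: conn=5 S1=21 S2=-28 S3=37 S4=41 blocked=[2]

Answer: S2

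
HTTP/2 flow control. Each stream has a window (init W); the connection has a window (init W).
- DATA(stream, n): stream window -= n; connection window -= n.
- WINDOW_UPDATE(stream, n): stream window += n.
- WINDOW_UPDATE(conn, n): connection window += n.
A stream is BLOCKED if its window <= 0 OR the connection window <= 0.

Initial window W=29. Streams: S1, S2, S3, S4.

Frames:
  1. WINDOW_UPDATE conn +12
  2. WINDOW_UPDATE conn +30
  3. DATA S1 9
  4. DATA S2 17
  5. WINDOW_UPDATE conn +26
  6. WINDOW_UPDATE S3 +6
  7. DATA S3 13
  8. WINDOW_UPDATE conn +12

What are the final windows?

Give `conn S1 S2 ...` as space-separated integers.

Answer: 70 20 12 22 29

Derivation:
Op 1: conn=41 S1=29 S2=29 S3=29 S4=29 blocked=[]
Op 2: conn=71 S1=29 S2=29 S3=29 S4=29 blocked=[]
Op 3: conn=62 S1=20 S2=29 S3=29 S4=29 blocked=[]
Op 4: conn=45 S1=20 S2=12 S3=29 S4=29 blocked=[]
Op 5: conn=71 S1=20 S2=12 S3=29 S4=29 blocked=[]
Op 6: conn=71 S1=20 S2=12 S3=35 S4=29 blocked=[]
Op 7: conn=58 S1=20 S2=12 S3=22 S4=29 blocked=[]
Op 8: conn=70 S1=20 S2=12 S3=22 S4=29 blocked=[]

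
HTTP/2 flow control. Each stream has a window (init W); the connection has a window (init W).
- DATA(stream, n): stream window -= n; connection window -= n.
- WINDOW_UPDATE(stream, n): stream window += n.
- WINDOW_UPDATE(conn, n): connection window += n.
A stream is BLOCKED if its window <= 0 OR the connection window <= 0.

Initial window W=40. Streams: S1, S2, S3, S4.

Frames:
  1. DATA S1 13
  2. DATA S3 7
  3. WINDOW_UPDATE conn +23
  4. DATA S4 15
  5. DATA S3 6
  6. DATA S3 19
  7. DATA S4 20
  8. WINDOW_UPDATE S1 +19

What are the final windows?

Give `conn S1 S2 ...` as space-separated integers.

Op 1: conn=27 S1=27 S2=40 S3=40 S4=40 blocked=[]
Op 2: conn=20 S1=27 S2=40 S3=33 S4=40 blocked=[]
Op 3: conn=43 S1=27 S2=40 S3=33 S4=40 blocked=[]
Op 4: conn=28 S1=27 S2=40 S3=33 S4=25 blocked=[]
Op 5: conn=22 S1=27 S2=40 S3=27 S4=25 blocked=[]
Op 6: conn=3 S1=27 S2=40 S3=8 S4=25 blocked=[]
Op 7: conn=-17 S1=27 S2=40 S3=8 S4=5 blocked=[1, 2, 3, 4]
Op 8: conn=-17 S1=46 S2=40 S3=8 S4=5 blocked=[1, 2, 3, 4]

Answer: -17 46 40 8 5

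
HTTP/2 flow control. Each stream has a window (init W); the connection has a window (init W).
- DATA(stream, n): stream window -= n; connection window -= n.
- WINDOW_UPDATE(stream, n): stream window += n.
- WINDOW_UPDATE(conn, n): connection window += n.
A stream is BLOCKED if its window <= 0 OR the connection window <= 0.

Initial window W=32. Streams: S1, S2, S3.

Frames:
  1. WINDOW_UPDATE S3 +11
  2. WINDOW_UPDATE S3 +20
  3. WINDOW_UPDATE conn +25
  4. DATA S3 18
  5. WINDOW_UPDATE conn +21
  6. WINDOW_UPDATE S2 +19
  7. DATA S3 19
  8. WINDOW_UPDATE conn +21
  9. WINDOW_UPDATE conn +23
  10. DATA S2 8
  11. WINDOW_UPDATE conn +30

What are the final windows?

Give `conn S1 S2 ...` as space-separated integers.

Op 1: conn=32 S1=32 S2=32 S3=43 blocked=[]
Op 2: conn=32 S1=32 S2=32 S3=63 blocked=[]
Op 3: conn=57 S1=32 S2=32 S3=63 blocked=[]
Op 4: conn=39 S1=32 S2=32 S3=45 blocked=[]
Op 5: conn=60 S1=32 S2=32 S3=45 blocked=[]
Op 6: conn=60 S1=32 S2=51 S3=45 blocked=[]
Op 7: conn=41 S1=32 S2=51 S3=26 blocked=[]
Op 8: conn=62 S1=32 S2=51 S3=26 blocked=[]
Op 9: conn=85 S1=32 S2=51 S3=26 blocked=[]
Op 10: conn=77 S1=32 S2=43 S3=26 blocked=[]
Op 11: conn=107 S1=32 S2=43 S3=26 blocked=[]

Answer: 107 32 43 26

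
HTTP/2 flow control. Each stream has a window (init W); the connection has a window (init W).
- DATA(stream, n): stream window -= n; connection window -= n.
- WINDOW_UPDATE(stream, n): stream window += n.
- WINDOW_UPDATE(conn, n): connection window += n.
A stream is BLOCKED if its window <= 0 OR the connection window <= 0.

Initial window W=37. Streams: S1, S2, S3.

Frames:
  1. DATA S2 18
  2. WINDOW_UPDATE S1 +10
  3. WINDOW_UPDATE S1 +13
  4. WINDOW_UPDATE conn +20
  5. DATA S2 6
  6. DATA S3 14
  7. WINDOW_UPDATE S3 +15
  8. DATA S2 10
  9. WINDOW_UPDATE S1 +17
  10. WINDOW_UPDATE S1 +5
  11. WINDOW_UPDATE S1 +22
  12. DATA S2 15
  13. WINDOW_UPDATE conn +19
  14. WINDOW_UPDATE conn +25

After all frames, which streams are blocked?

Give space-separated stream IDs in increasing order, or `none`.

Op 1: conn=19 S1=37 S2=19 S3=37 blocked=[]
Op 2: conn=19 S1=47 S2=19 S3=37 blocked=[]
Op 3: conn=19 S1=60 S2=19 S3=37 blocked=[]
Op 4: conn=39 S1=60 S2=19 S3=37 blocked=[]
Op 5: conn=33 S1=60 S2=13 S3=37 blocked=[]
Op 6: conn=19 S1=60 S2=13 S3=23 blocked=[]
Op 7: conn=19 S1=60 S2=13 S3=38 blocked=[]
Op 8: conn=9 S1=60 S2=3 S3=38 blocked=[]
Op 9: conn=9 S1=77 S2=3 S3=38 blocked=[]
Op 10: conn=9 S1=82 S2=3 S3=38 blocked=[]
Op 11: conn=9 S1=104 S2=3 S3=38 blocked=[]
Op 12: conn=-6 S1=104 S2=-12 S3=38 blocked=[1, 2, 3]
Op 13: conn=13 S1=104 S2=-12 S3=38 blocked=[2]
Op 14: conn=38 S1=104 S2=-12 S3=38 blocked=[2]

Answer: S2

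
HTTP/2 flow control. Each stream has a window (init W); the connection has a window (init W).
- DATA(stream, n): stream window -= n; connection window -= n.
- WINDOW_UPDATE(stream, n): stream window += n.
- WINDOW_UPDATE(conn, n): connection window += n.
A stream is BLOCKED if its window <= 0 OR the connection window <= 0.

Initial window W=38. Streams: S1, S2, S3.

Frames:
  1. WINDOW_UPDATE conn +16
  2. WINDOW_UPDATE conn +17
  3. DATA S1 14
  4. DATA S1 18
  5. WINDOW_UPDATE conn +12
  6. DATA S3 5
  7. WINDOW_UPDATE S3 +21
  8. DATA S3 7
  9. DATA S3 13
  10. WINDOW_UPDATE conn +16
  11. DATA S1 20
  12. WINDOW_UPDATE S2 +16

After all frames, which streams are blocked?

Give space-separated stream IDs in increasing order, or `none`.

Answer: S1

Derivation:
Op 1: conn=54 S1=38 S2=38 S3=38 blocked=[]
Op 2: conn=71 S1=38 S2=38 S3=38 blocked=[]
Op 3: conn=57 S1=24 S2=38 S3=38 blocked=[]
Op 4: conn=39 S1=6 S2=38 S3=38 blocked=[]
Op 5: conn=51 S1=6 S2=38 S3=38 blocked=[]
Op 6: conn=46 S1=6 S2=38 S3=33 blocked=[]
Op 7: conn=46 S1=6 S2=38 S3=54 blocked=[]
Op 8: conn=39 S1=6 S2=38 S3=47 blocked=[]
Op 9: conn=26 S1=6 S2=38 S3=34 blocked=[]
Op 10: conn=42 S1=6 S2=38 S3=34 blocked=[]
Op 11: conn=22 S1=-14 S2=38 S3=34 blocked=[1]
Op 12: conn=22 S1=-14 S2=54 S3=34 blocked=[1]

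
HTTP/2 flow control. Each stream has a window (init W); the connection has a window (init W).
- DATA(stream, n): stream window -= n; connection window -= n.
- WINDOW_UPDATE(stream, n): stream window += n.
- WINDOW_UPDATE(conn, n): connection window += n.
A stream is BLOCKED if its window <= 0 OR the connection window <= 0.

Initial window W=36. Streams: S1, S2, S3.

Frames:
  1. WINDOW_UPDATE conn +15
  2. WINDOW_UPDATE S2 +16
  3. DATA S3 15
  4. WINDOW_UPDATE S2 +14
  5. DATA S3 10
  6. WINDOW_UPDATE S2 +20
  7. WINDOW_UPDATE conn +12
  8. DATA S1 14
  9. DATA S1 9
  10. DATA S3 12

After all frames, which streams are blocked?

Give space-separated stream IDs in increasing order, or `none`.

Answer: S3

Derivation:
Op 1: conn=51 S1=36 S2=36 S3=36 blocked=[]
Op 2: conn=51 S1=36 S2=52 S3=36 blocked=[]
Op 3: conn=36 S1=36 S2=52 S3=21 blocked=[]
Op 4: conn=36 S1=36 S2=66 S3=21 blocked=[]
Op 5: conn=26 S1=36 S2=66 S3=11 blocked=[]
Op 6: conn=26 S1=36 S2=86 S3=11 blocked=[]
Op 7: conn=38 S1=36 S2=86 S3=11 blocked=[]
Op 8: conn=24 S1=22 S2=86 S3=11 blocked=[]
Op 9: conn=15 S1=13 S2=86 S3=11 blocked=[]
Op 10: conn=3 S1=13 S2=86 S3=-1 blocked=[3]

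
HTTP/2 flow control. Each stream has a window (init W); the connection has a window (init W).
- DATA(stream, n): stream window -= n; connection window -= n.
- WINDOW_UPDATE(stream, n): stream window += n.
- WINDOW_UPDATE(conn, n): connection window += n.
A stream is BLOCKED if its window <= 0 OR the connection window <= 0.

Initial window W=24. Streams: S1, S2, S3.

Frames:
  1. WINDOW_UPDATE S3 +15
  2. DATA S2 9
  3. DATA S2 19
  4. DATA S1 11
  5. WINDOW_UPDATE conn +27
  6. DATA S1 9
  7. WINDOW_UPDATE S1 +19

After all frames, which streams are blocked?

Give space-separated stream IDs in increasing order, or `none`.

Op 1: conn=24 S1=24 S2=24 S3=39 blocked=[]
Op 2: conn=15 S1=24 S2=15 S3=39 blocked=[]
Op 3: conn=-4 S1=24 S2=-4 S3=39 blocked=[1, 2, 3]
Op 4: conn=-15 S1=13 S2=-4 S3=39 blocked=[1, 2, 3]
Op 5: conn=12 S1=13 S2=-4 S3=39 blocked=[2]
Op 6: conn=3 S1=4 S2=-4 S3=39 blocked=[2]
Op 7: conn=3 S1=23 S2=-4 S3=39 blocked=[2]

Answer: S2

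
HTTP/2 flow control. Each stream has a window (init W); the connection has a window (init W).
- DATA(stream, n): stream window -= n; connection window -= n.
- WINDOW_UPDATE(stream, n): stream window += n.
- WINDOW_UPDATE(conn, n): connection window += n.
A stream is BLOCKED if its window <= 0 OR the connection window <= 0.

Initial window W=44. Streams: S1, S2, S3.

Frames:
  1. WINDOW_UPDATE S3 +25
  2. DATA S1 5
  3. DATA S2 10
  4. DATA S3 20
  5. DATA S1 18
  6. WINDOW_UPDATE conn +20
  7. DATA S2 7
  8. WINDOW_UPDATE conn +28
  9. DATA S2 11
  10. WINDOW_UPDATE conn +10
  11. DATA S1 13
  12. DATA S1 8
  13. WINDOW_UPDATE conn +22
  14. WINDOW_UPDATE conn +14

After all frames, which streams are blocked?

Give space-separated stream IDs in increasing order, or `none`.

Op 1: conn=44 S1=44 S2=44 S3=69 blocked=[]
Op 2: conn=39 S1=39 S2=44 S3=69 blocked=[]
Op 3: conn=29 S1=39 S2=34 S3=69 blocked=[]
Op 4: conn=9 S1=39 S2=34 S3=49 blocked=[]
Op 5: conn=-9 S1=21 S2=34 S3=49 blocked=[1, 2, 3]
Op 6: conn=11 S1=21 S2=34 S3=49 blocked=[]
Op 7: conn=4 S1=21 S2=27 S3=49 blocked=[]
Op 8: conn=32 S1=21 S2=27 S3=49 blocked=[]
Op 9: conn=21 S1=21 S2=16 S3=49 blocked=[]
Op 10: conn=31 S1=21 S2=16 S3=49 blocked=[]
Op 11: conn=18 S1=8 S2=16 S3=49 blocked=[]
Op 12: conn=10 S1=0 S2=16 S3=49 blocked=[1]
Op 13: conn=32 S1=0 S2=16 S3=49 blocked=[1]
Op 14: conn=46 S1=0 S2=16 S3=49 blocked=[1]

Answer: S1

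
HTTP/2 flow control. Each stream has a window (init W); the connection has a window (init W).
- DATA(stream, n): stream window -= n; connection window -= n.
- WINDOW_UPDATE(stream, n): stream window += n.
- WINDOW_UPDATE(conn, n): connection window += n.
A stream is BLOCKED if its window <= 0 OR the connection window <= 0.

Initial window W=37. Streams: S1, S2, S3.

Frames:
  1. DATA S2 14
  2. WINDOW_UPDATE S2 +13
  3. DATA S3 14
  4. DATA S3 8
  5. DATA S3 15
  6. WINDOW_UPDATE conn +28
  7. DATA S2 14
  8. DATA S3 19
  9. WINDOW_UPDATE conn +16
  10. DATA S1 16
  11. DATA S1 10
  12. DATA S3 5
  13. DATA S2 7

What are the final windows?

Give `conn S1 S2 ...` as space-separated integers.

Op 1: conn=23 S1=37 S2=23 S3=37 blocked=[]
Op 2: conn=23 S1=37 S2=36 S3=37 blocked=[]
Op 3: conn=9 S1=37 S2=36 S3=23 blocked=[]
Op 4: conn=1 S1=37 S2=36 S3=15 blocked=[]
Op 5: conn=-14 S1=37 S2=36 S3=0 blocked=[1, 2, 3]
Op 6: conn=14 S1=37 S2=36 S3=0 blocked=[3]
Op 7: conn=0 S1=37 S2=22 S3=0 blocked=[1, 2, 3]
Op 8: conn=-19 S1=37 S2=22 S3=-19 blocked=[1, 2, 3]
Op 9: conn=-3 S1=37 S2=22 S3=-19 blocked=[1, 2, 3]
Op 10: conn=-19 S1=21 S2=22 S3=-19 blocked=[1, 2, 3]
Op 11: conn=-29 S1=11 S2=22 S3=-19 blocked=[1, 2, 3]
Op 12: conn=-34 S1=11 S2=22 S3=-24 blocked=[1, 2, 3]
Op 13: conn=-41 S1=11 S2=15 S3=-24 blocked=[1, 2, 3]

Answer: -41 11 15 -24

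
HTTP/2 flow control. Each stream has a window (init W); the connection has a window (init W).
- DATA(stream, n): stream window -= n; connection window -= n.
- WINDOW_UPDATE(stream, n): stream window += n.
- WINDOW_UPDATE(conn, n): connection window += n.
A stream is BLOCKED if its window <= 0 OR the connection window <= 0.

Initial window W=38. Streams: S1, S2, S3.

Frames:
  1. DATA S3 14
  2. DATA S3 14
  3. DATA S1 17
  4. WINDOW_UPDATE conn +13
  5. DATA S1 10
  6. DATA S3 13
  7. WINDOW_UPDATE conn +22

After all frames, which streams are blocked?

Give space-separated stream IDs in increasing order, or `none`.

Answer: S3

Derivation:
Op 1: conn=24 S1=38 S2=38 S3=24 blocked=[]
Op 2: conn=10 S1=38 S2=38 S3=10 blocked=[]
Op 3: conn=-7 S1=21 S2=38 S3=10 blocked=[1, 2, 3]
Op 4: conn=6 S1=21 S2=38 S3=10 blocked=[]
Op 5: conn=-4 S1=11 S2=38 S3=10 blocked=[1, 2, 3]
Op 6: conn=-17 S1=11 S2=38 S3=-3 blocked=[1, 2, 3]
Op 7: conn=5 S1=11 S2=38 S3=-3 blocked=[3]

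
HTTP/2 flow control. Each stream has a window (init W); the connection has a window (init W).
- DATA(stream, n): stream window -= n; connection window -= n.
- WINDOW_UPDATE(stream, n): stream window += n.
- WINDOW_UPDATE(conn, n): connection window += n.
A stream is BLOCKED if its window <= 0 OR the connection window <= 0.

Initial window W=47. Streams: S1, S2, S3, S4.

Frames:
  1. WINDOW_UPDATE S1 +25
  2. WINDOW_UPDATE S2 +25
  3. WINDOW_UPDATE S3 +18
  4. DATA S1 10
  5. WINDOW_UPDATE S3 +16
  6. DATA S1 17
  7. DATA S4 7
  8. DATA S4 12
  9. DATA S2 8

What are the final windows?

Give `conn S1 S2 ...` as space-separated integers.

Answer: -7 45 64 81 28

Derivation:
Op 1: conn=47 S1=72 S2=47 S3=47 S4=47 blocked=[]
Op 2: conn=47 S1=72 S2=72 S3=47 S4=47 blocked=[]
Op 3: conn=47 S1=72 S2=72 S3=65 S4=47 blocked=[]
Op 4: conn=37 S1=62 S2=72 S3=65 S4=47 blocked=[]
Op 5: conn=37 S1=62 S2=72 S3=81 S4=47 blocked=[]
Op 6: conn=20 S1=45 S2=72 S3=81 S4=47 blocked=[]
Op 7: conn=13 S1=45 S2=72 S3=81 S4=40 blocked=[]
Op 8: conn=1 S1=45 S2=72 S3=81 S4=28 blocked=[]
Op 9: conn=-7 S1=45 S2=64 S3=81 S4=28 blocked=[1, 2, 3, 4]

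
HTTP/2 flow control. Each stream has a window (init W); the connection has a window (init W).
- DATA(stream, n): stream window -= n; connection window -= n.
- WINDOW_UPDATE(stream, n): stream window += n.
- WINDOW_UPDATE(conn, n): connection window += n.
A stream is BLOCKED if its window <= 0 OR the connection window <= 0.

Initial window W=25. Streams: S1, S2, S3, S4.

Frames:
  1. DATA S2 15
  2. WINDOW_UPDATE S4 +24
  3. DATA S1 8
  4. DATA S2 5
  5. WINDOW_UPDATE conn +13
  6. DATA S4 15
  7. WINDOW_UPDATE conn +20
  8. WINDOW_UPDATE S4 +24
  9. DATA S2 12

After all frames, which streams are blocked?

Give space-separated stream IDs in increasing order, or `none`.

Op 1: conn=10 S1=25 S2=10 S3=25 S4=25 blocked=[]
Op 2: conn=10 S1=25 S2=10 S3=25 S4=49 blocked=[]
Op 3: conn=2 S1=17 S2=10 S3=25 S4=49 blocked=[]
Op 4: conn=-3 S1=17 S2=5 S3=25 S4=49 blocked=[1, 2, 3, 4]
Op 5: conn=10 S1=17 S2=5 S3=25 S4=49 blocked=[]
Op 6: conn=-5 S1=17 S2=5 S3=25 S4=34 blocked=[1, 2, 3, 4]
Op 7: conn=15 S1=17 S2=5 S3=25 S4=34 blocked=[]
Op 8: conn=15 S1=17 S2=5 S3=25 S4=58 blocked=[]
Op 9: conn=3 S1=17 S2=-7 S3=25 S4=58 blocked=[2]

Answer: S2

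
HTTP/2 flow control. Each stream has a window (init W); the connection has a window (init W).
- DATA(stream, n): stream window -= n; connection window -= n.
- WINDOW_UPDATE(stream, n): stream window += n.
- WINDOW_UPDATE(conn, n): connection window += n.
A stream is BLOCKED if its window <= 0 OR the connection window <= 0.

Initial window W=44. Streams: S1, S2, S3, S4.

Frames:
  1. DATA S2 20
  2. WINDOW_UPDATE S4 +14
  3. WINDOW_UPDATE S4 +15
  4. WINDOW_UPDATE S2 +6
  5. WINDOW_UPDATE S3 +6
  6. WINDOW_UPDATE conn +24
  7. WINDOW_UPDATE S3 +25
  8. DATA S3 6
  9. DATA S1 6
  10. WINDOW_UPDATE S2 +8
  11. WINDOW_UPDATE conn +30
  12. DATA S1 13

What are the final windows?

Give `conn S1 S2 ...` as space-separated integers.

Answer: 53 25 38 69 73

Derivation:
Op 1: conn=24 S1=44 S2=24 S3=44 S4=44 blocked=[]
Op 2: conn=24 S1=44 S2=24 S3=44 S4=58 blocked=[]
Op 3: conn=24 S1=44 S2=24 S3=44 S4=73 blocked=[]
Op 4: conn=24 S1=44 S2=30 S3=44 S4=73 blocked=[]
Op 5: conn=24 S1=44 S2=30 S3=50 S4=73 blocked=[]
Op 6: conn=48 S1=44 S2=30 S3=50 S4=73 blocked=[]
Op 7: conn=48 S1=44 S2=30 S3=75 S4=73 blocked=[]
Op 8: conn=42 S1=44 S2=30 S3=69 S4=73 blocked=[]
Op 9: conn=36 S1=38 S2=30 S3=69 S4=73 blocked=[]
Op 10: conn=36 S1=38 S2=38 S3=69 S4=73 blocked=[]
Op 11: conn=66 S1=38 S2=38 S3=69 S4=73 blocked=[]
Op 12: conn=53 S1=25 S2=38 S3=69 S4=73 blocked=[]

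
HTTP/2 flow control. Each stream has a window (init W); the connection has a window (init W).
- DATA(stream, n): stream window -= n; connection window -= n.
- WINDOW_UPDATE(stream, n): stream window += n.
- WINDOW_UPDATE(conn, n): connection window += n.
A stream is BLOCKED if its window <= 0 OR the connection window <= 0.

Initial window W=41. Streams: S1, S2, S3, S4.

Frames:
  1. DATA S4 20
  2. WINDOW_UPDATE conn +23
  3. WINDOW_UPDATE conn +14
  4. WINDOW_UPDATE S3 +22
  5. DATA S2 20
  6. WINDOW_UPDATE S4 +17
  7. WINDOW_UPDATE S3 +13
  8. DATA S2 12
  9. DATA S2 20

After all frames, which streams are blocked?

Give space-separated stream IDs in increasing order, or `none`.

Answer: S2

Derivation:
Op 1: conn=21 S1=41 S2=41 S3=41 S4=21 blocked=[]
Op 2: conn=44 S1=41 S2=41 S3=41 S4=21 blocked=[]
Op 3: conn=58 S1=41 S2=41 S3=41 S4=21 blocked=[]
Op 4: conn=58 S1=41 S2=41 S3=63 S4=21 blocked=[]
Op 5: conn=38 S1=41 S2=21 S3=63 S4=21 blocked=[]
Op 6: conn=38 S1=41 S2=21 S3=63 S4=38 blocked=[]
Op 7: conn=38 S1=41 S2=21 S3=76 S4=38 blocked=[]
Op 8: conn=26 S1=41 S2=9 S3=76 S4=38 blocked=[]
Op 9: conn=6 S1=41 S2=-11 S3=76 S4=38 blocked=[2]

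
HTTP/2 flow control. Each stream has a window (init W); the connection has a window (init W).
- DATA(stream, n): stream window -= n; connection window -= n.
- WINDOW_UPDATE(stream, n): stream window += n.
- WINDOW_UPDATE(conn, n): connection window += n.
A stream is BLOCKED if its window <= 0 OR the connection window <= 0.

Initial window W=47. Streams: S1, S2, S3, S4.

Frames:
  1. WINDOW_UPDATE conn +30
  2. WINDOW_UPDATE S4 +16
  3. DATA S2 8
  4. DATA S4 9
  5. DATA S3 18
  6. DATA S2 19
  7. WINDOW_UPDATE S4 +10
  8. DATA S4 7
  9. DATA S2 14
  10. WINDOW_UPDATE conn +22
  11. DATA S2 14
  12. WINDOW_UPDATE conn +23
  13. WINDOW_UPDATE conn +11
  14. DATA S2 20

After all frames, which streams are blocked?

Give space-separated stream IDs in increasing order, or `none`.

Answer: S2

Derivation:
Op 1: conn=77 S1=47 S2=47 S3=47 S4=47 blocked=[]
Op 2: conn=77 S1=47 S2=47 S3=47 S4=63 blocked=[]
Op 3: conn=69 S1=47 S2=39 S3=47 S4=63 blocked=[]
Op 4: conn=60 S1=47 S2=39 S3=47 S4=54 blocked=[]
Op 5: conn=42 S1=47 S2=39 S3=29 S4=54 blocked=[]
Op 6: conn=23 S1=47 S2=20 S3=29 S4=54 blocked=[]
Op 7: conn=23 S1=47 S2=20 S3=29 S4=64 blocked=[]
Op 8: conn=16 S1=47 S2=20 S3=29 S4=57 blocked=[]
Op 9: conn=2 S1=47 S2=6 S3=29 S4=57 blocked=[]
Op 10: conn=24 S1=47 S2=6 S3=29 S4=57 blocked=[]
Op 11: conn=10 S1=47 S2=-8 S3=29 S4=57 blocked=[2]
Op 12: conn=33 S1=47 S2=-8 S3=29 S4=57 blocked=[2]
Op 13: conn=44 S1=47 S2=-8 S3=29 S4=57 blocked=[2]
Op 14: conn=24 S1=47 S2=-28 S3=29 S4=57 blocked=[2]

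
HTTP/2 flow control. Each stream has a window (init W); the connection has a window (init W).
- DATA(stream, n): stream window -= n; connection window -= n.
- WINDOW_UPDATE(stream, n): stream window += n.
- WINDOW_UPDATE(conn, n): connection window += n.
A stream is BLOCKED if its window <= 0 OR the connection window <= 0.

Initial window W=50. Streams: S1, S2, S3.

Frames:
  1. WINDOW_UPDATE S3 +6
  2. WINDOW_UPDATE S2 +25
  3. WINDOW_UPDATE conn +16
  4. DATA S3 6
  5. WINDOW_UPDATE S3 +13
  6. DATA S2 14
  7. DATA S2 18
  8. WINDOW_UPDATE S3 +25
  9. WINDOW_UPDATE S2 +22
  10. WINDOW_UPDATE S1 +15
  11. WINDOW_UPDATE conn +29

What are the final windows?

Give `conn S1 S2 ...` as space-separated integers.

Op 1: conn=50 S1=50 S2=50 S3=56 blocked=[]
Op 2: conn=50 S1=50 S2=75 S3=56 blocked=[]
Op 3: conn=66 S1=50 S2=75 S3=56 blocked=[]
Op 4: conn=60 S1=50 S2=75 S3=50 blocked=[]
Op 5: conn=60 S1=50 S2=75 S3=63 blocked=[]
Op 6: conn=46 S1=50 S2=61 S3=63 blocked=[]
Op 7: conn=28 S1=50 S2=43 S3=63 blocked=[]
Op 8: conn=28 S1=50 S2=43 S3=88 blocked=[]
Op 9: conn=28 S1=50 S2=65 S3=88 blocked=[]
Op 10: conn=28 S1=65 S2=65 S3=88 blocked=[]
Op 11: conn=57 S1=65 S2=65 S3=88 blocked=[]

Answer: 57 65 65 88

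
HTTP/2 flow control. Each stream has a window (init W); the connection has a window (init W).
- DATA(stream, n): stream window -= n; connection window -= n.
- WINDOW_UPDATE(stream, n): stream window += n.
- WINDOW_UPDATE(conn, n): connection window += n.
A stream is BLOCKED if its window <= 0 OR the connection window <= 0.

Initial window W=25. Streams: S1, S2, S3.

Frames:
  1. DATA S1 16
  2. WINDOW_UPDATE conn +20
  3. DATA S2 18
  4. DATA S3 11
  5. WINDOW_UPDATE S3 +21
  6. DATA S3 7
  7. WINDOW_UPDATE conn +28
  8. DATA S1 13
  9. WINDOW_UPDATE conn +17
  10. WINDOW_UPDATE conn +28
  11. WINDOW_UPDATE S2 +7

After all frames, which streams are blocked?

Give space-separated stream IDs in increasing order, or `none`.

Answer: S1

Derivation:
Op 1: conn=9 S1=9 S2=25 S3=25 blocked=[]
Op 2: conn=29 S1=9 S2=25 S3=25 blocked=[]
Op 3: conn=11 S1=9 S2=7 S3=25 blocked=[]
Op 4: conn=0 S1=9 S2=7 S3=14 blocked=[1, 2, 3]
Op 5: conn=0 S1=9 S2=7 S3=35 blocked=[1, 2, 3]
Op 6: conn=-7 S1=9 S2=7 S3=28 blocked=[1, 2, 3]
Op 7: conn=21 S1=9 S2=7 S3=28 blocked=[]
Op 8: conn=8 S1=-4 S2=7 S3=28 blocked=[1]
Op 9: conn=25 S1=-4 S2=7 S3=28 blocked=[1]
Op 10: conn=53 S1=-4 S2=7 S3=28 blocked=[1]
Op 11: conn=53 S1=-4 S2=14 S3=28 blocked=[1]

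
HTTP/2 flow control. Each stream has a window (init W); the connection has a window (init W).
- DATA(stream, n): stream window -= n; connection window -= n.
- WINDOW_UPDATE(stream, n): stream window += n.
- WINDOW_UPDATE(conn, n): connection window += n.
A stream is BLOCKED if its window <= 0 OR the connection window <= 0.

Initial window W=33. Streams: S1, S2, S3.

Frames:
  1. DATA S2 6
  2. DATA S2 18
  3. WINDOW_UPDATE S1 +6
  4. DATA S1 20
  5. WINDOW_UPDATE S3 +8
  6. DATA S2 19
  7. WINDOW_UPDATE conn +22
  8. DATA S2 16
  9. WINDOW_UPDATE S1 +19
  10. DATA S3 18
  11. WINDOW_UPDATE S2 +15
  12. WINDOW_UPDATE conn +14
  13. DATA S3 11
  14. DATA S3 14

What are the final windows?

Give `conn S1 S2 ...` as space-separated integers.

Answer: -53 38 -11 -2

Derivation:
Op 1: conn=27 S1=33 S2=27 S3=33 blocked=[]
Op 2: conn=9 S1=33 S2=9 S3=33 blocked=[]
Op 3: conn=9 S1=39 S2=9 S3=33 blocked=[]
Op 4: conn=-11 S1=19 S2=9 S3=33 blocked=[1, 2, 3]
Op 5: conn=-11 S1=19 S2=9 S3=41 blocked=[1, 2, 3]
Op 6: conn=-30 S1=19 S2=-10 S3=41 blocked=[1, 2, 3]
Op 7: conn=-8 S1=19 S2=-10 S3=41 blocked=[1, 2, 3]
Op 8: conn=-24 S1=19 S2=-26 S3=41 blocked=[1, 2, 3]
Op 9: conn=-24 S1=38 S2=-26 S3=41 blocked=[1, 2, 3]
Op 10: conn=-42 S1=38 S2=-26 S3=23 blocked=[1, 2, 3]
Op 11: conn=-42 S1=38 S2=-11 S3=23 blocked=[1, 2, 3]
Op 12: conn=-28 S1=38 S2=-11 S3=23 blocked=[1, 2, 3]
Op 13: conn=-39 S1=38 S2=-11 S3=12 blocked=[1, 2, 3]
Op 14: conn=-53 S1=38 S2=-11 S3=-2 blocked=[1, 2, 3]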